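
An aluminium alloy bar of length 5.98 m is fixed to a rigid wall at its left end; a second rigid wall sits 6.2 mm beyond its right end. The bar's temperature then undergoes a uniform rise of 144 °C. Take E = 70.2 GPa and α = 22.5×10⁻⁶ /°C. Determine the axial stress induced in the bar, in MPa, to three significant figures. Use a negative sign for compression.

-155 MPa

Free thermal expansion αLΔT = 22.5e-6 · 5980 · 144 = 19.38 mm.
The walls engage after the gap closes; constrained expansion = 19.38 − 6.2 = 13.18 mm.
The walls impose strain ε = −(13.18)/5980 = -2.2032e-03; σ = Eε = 70200 · -2.2032e-03 = -154.7 MPa.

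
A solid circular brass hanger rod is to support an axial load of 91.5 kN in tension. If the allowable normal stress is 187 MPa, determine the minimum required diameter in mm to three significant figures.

25.0 mm

Required area A ≥ P/σ_allow = 91500/187 = 489.3 mm².
For a solid circular section, d ≥ √(4A/π) = 24.96 mm.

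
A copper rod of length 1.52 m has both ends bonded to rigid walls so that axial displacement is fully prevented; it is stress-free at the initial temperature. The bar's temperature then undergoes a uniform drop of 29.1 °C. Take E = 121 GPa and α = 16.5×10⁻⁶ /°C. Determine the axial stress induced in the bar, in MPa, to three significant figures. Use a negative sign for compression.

Free thermal expansion αLΔT = 16.5e-6 · 1520 · -29.1 = -0.7298 mm.
The walls impose strain ε = −(-0.7298)/1520 = 4.8015e-04; σ = Eε = 121000 · 4.8015e-04 = 58.1 MPa.

58.1 MPa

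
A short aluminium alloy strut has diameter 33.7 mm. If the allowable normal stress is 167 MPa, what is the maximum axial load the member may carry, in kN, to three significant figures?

149 kN

A = 892 mm².
P_max = σ_allow · A = 167 · 892 = 149000 N = 149 kN.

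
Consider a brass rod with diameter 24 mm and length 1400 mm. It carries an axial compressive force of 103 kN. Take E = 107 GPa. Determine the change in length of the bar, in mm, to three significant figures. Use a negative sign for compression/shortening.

A = 452.4 mm².
δ_mech = NL/(AE) = -103000·1400/(452.4·107000) = -2.979 mm.

-2.98 mm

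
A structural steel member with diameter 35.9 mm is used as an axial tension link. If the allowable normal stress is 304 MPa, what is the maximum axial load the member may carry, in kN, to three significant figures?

A = 1012 mm².
P_max = σ_allow · A = 304 · 1012 = 307700 N = 307.7 kN.

308 kN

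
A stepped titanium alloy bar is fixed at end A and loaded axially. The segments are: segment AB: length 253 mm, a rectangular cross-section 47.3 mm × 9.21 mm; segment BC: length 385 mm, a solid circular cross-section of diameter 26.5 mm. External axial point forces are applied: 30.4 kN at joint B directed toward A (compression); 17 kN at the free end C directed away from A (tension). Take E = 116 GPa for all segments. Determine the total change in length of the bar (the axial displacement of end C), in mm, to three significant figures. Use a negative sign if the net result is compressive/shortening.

0.0352 mm

Internal axial forces (sectioning from the free end, tension +): N_BC = 17 kN, N_AB = -13.4 kN.
A_AB = 435.6 mm².
A_BC = 551.5 mm².
δ_AB = -13400·253/(435.6·116000) = -0.06709 mm
δ_BC = 17000·385/(551.5·116000) = 0.1023 mm
δ = Σδ_i = 0.03521 mm.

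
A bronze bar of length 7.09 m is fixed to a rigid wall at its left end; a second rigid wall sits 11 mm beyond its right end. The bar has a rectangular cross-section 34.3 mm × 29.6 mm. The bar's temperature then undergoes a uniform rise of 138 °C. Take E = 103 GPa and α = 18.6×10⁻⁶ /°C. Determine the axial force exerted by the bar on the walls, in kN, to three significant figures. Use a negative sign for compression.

-106 kN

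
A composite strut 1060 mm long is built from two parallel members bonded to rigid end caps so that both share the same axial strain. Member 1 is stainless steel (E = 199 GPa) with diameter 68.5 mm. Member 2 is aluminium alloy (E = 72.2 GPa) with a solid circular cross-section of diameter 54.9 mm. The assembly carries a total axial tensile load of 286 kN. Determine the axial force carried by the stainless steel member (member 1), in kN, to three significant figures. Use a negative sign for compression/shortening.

232 kN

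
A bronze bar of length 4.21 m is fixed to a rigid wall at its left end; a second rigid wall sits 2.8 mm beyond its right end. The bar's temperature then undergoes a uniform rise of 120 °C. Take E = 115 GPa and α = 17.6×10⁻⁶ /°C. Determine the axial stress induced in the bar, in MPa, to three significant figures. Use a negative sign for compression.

Free thermal expansion αLΔT = 17.6e-6 · 4210 · 120 = 8.892 mm.
The walls engage after the gap closes; constrained expansion = 8.892 − 2.8 = 6.092 mm.
The walls impose strain ε = −(6.092)/4210 = -1.4469e-03; σ = Eε = 115000 · -1.4469e-03 = -166.4 MPa.

-166 MPa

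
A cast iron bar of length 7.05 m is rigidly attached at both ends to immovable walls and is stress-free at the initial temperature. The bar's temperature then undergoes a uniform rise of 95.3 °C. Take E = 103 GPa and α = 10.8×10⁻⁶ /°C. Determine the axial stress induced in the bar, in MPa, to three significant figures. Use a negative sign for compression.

-106 MPa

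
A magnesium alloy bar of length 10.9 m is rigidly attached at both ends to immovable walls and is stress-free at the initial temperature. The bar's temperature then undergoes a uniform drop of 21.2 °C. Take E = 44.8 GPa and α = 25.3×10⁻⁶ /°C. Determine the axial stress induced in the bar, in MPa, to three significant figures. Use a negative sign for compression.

24.0 MPa

Free thermal expansion αLΔT = 25.3e-6 · 10900 · -21.2 = -5.846 mm.
The walls impose strain ε = −(-5.846)/10900 = 5.3636e-04; σ = Eε = 44800 · 5.3636e-04 = 24.03 MPa.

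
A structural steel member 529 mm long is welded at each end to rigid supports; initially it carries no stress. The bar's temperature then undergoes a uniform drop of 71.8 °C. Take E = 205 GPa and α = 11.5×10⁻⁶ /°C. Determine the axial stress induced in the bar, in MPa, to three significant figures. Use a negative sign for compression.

169 MPa

Free thermal expansion αLΔT = 11.5e-6 · 529 · -71.8 = -0.4368 mm.
The walls impose strain ε = −(-0.4368)/529 = 8.2570e-04; σ = Eε = 205000 · 8.2570e-04 = 169.3 MPa.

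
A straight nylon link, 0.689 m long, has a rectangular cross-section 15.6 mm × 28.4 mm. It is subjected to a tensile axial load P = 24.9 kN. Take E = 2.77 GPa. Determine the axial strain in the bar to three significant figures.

A = 443 mm².
σ = N/A = 56.2 MPa; ε = σ/E = 56.2/2770 = 2.029e-02.

0.0203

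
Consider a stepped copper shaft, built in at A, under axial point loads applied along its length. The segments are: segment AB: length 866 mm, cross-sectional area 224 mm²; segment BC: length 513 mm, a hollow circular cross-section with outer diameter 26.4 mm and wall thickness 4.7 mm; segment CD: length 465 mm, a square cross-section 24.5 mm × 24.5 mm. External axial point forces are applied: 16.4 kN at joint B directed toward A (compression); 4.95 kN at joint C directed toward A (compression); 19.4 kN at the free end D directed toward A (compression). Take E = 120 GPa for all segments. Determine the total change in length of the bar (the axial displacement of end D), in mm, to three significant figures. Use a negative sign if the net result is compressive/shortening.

-1.76 mm

Internal axial forces (sectioning from the free end, tension +): N_CD = -19.4 kN, N_BC = -24.35 kN, N_AB = -40.75 kN.
A_BC = 320.4 mm².
A_CD = 600.2 mm².
δ_AB = -40750·866/(224·120000) = -1.313 mm
δ_BC = -24350·513/(320.4·120000) = -0.3249 mm
δ_CD = -19400·465/(600.2·120000) = -0.1252 mm
δ = Σδ_i = -1.763 mm.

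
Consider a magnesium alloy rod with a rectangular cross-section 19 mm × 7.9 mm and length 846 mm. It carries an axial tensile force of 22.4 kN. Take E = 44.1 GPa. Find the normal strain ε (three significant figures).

0.00338

A = 150.1 mm².
σ = N/A = 149.2 MPa; ε = σ/E = 149.2/44100 = 3.384e-03.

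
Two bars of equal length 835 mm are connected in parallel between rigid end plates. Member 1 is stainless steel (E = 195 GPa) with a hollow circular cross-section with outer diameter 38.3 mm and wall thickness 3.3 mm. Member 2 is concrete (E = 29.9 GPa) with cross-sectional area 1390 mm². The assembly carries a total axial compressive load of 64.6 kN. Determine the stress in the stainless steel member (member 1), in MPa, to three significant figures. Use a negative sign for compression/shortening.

-112 MPa

A_1 = 362.9 mm².
Equal strain + equilibrium ⇒ each member carries load in proportion to AE: A₁E₁ = 70760000 N, A₂E₂ = 41560000 N, ΣAE = 112300000 N.
σ₁ = P·E₁/ΣAE = -64600·195000/112300000 = -112.2 MPa.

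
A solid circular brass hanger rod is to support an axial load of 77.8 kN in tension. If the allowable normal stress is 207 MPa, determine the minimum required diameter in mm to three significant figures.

21.9 mm

Required area A ≥ P/σ_allow = 77800/207 = 375.8 mm².
For a solid circular section, d ≥ √(4A/π) = 21.88 mm.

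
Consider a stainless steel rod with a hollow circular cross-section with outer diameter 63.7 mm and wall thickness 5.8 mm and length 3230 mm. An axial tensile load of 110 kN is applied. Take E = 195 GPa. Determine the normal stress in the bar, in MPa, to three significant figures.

A = 1055 mm².
σ = N/A = 110000/1055 = 104.3 MPa.

104 MPa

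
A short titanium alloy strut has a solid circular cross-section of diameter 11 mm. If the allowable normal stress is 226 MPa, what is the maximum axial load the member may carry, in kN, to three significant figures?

A = 95.03 mm².
P_max = σ_allow · A = 226 · 95.03 = 21480 N = 21.48 kN.

21.5 kN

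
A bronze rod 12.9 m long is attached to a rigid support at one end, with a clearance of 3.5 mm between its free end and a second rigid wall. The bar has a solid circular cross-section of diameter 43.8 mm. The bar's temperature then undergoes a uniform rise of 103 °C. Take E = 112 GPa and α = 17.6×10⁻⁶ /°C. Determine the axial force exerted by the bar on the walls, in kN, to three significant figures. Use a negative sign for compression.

Free thermal expansion αLΔT = 17.6e-6 · 12900 · 103 = 23.39 mm.
The walls engage after the gap closes; constrained expansion = 23.39 − 3.5 = 19.89 mm.
The walls impose strain ε = −(19.89)/12900 = -1.5415e-03; σ = Eε = 112000 · -1.5415e-03 = -172.6 MPa.
Wall reaction R = σ·A = -172.6·1507 = -260100 N = -260.1 kN.

-260 kN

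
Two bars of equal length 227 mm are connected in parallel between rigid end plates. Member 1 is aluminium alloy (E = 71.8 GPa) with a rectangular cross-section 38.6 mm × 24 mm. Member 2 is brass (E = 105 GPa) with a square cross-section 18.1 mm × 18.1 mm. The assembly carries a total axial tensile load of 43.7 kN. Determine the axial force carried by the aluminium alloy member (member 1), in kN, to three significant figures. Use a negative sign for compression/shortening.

28.8 kN

A_1 = 926.4 mm².
A_2 = 327.6 mm².
Equal strain + equilibrium ⇒ each member carries load in proportion to AE: A₁E₁ = 66520000 N, A₂E₂ = 34400000 N, ΣAE = 100900000 N.
F₁ = P·A₁E₁/ΣAE = 43700·66520000/100900000 = 28800 N.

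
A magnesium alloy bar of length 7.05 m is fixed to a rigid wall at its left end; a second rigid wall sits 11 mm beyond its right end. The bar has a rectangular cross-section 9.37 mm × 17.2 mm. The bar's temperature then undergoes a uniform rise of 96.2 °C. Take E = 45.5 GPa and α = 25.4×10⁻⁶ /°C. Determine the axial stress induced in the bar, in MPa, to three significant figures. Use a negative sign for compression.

Free thermal expansion αLΔT = 25.4e-6 · 7050 · 96.2 = 17.23 mm.
The walls engage after the gap closes; constrained expansion = 17.23 − 11 = 6.227 mm.
The walls impose strain ε = −(6.227)/7050 = -8.8320e-04; σ = Eε = 45500 · -8.8320e-04 = -40.19 MPa.

-40.2 MPa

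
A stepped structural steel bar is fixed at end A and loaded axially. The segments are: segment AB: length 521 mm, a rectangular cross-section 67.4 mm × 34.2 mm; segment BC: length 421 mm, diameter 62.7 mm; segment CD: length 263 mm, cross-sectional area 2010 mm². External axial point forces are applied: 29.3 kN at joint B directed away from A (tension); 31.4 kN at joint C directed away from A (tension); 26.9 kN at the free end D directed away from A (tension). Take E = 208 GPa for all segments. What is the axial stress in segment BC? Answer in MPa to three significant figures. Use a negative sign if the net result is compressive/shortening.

18.9 MPa

Internal axial forces (sectioning from the free end, tension +): N_CD = 26.9 kN, N_BC = 58.3 kN, N_AB = 87.6 kN.
A_BC = 3088 mm².
σ_BC = N_BC/A_BC = 58300/3088 = 18.88 MPa.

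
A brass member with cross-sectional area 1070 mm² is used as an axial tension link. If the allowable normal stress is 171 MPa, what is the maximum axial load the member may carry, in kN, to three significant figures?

183 kN

P_max = σ_allow · A = 171 · 1070 = 183000 N = 183 kN.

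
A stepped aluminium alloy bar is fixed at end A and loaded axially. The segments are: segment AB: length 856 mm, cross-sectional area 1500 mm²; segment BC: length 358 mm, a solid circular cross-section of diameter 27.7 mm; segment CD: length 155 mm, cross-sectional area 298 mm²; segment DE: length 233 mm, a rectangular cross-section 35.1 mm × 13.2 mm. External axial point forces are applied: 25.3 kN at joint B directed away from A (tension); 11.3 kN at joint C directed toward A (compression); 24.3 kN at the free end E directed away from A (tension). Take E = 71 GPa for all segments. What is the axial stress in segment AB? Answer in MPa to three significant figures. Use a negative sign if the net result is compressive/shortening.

Internal axial forces (sectioning from the free end, tension +): N_DE = 24.3 kN, N_CD = 24.3 kN, N_BC = 13 kN, N_AB = 38.3 kN.
σ_AB = N_AB/A_AB = 38300/1500 = 25.53 MPa.

25.5 MPa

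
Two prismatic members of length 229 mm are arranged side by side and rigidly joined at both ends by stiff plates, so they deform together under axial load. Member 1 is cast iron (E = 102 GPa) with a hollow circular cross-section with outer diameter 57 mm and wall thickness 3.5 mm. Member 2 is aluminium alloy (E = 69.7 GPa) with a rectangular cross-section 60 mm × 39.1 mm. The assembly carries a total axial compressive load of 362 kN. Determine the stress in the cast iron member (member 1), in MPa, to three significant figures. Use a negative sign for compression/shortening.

-165 MPa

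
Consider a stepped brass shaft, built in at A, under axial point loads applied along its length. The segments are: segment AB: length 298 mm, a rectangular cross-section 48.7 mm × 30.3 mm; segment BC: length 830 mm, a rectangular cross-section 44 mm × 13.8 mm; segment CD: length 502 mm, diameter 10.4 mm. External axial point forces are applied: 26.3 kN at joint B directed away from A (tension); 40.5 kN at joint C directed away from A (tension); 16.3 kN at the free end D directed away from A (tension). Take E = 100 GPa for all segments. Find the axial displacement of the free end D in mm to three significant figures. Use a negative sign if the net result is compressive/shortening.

1.91 mm

Internal axial forces (sectioning from the free end, tension +): N_CD = 16.3 kN, N_BC = 56.8 kN, N_AB = 83.1 kN.
A_AB = 1476 mm².
A_BC = 607.2 mm².
A_CD = 84.95 mm².
δ_AB = 83100·298/(1476·100000) = 0.1678 mm
δ_BC = 56800·830/(607.2·100000) = 0.7764 mm
δ_CD = 16300·502/(84.95·100000) = 0.9632 mm
δ = Σδ_i = 1.907 mm.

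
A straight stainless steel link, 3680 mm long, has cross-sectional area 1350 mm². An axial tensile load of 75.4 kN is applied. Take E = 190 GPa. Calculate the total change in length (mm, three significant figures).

1.08 mm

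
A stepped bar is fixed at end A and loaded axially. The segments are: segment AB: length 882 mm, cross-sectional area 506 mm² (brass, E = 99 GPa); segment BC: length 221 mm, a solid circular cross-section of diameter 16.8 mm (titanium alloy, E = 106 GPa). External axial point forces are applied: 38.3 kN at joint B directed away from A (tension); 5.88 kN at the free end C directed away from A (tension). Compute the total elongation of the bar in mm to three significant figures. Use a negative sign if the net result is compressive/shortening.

Internal axial forces (sectioning from the free end, tension +): N_BC = 5.88 kN, N_AB = 44.18 kN.
A_BC = 221.7 mm².
δ_AB = 44180·882/(506·99000) = 0.7779 mm
δ_BC = 5880·221/(221.7·106000) = 0.0553 mm
δ = Σδ_i = 0.8332 mm.

0.833 mm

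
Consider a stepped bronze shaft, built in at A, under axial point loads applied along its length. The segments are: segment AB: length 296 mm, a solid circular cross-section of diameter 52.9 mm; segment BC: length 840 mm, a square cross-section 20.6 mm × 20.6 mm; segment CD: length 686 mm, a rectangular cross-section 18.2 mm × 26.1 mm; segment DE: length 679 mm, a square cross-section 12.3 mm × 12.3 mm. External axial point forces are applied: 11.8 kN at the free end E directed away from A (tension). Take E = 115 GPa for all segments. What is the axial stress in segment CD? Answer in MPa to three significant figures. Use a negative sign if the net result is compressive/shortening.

Internal axial forces (sectioning from the free end, tension +): N_DE = 11.8 kN, N_CD = 11.8 kN, N_BC = 11.8 kN, N_AB = 11.8 kN.
A_CD = 475 mm².
σ_CD = N_CD/A_CD = 11800/475 = 24.84 MPa.

24.8 MPa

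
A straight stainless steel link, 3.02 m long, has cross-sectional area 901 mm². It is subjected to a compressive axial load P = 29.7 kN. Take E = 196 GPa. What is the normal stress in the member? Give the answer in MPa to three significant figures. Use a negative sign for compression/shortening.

σ = N/A = -29700/901 = -32.96 MPa.

-33.0 MPa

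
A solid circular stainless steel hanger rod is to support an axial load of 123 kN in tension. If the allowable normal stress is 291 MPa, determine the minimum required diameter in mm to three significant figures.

Required area A ≥ P/σ_allow = 123000/291 = 422.7 mm².
For a solid circular section, d ≥ √(4A/π) = 23.2 mm.

23.2 mm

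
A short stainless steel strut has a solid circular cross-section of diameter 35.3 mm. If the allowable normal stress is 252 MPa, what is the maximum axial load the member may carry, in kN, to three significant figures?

A = 978.7 mm².
P_max = σ_allow · A = 252 · 978.7 = 246600 N = 246.6 kN.

247 kN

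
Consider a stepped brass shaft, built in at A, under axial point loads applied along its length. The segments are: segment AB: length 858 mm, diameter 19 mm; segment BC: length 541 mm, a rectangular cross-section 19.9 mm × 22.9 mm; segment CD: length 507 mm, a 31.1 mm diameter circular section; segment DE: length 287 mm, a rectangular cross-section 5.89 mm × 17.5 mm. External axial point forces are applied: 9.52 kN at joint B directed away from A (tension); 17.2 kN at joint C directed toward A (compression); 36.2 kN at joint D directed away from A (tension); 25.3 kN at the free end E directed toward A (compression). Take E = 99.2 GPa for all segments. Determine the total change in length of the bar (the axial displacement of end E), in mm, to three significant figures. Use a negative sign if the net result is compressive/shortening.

Internal axial forces (sectioning from the free end, tension +): N_DE = -25.3 kN, N_CD = 10.9 kN, N_BC = -6.3 kN, N_AB = 3.22 kN.
A_AB = 283.5 mm².
A_BC = 455.7 mm².
A_CD = 759.6 mm².
A_DE = 103.1 mm².
δ_AB = 3220·858/(283.5·99200) = 0.09823 mm
δ_BC = -6300·541/(455.7·99200) = -0.07539 mm
δ_CD = 10900·507/(759.6·99200) = 0.07334 mm
δ_DE = -25300·287/(103.1·99200) = -0.7101 mm
δ = Σδ_i = -0.614 mm.

-0.614 mm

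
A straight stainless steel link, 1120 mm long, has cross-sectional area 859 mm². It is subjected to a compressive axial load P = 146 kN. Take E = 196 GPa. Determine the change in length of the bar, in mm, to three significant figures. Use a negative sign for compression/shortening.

δ_mech = NL/(AE) = -146000·1120/(859·196000) = -0.9712 mm.

-0.971 mm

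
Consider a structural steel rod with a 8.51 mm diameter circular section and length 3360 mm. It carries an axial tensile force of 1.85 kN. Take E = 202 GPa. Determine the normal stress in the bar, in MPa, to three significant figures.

A = 56.88 mm².
σ = N/A = 1850/56.88 = 32.53 MPa.

32.5 MPa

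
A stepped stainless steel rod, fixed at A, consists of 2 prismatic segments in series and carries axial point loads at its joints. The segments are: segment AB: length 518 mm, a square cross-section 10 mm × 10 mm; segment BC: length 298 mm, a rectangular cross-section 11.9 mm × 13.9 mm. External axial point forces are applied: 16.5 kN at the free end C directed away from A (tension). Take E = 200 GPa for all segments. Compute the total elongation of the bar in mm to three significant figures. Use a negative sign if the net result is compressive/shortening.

0.576 mm

Internal axial forces (sectioning from the free end, tension +): N_BC = 16.5 kN, N_AB = 16.5 kN.
A_AB = 100 mm².
A_BC = 165.4 mm².
δ_AB = 16500·518/(100·200000) = 0.4274 mm
δ_BC = 16500·298/(165.4·200000) = 0.1486 mm
δ = Σδ_i = 0.576 mm.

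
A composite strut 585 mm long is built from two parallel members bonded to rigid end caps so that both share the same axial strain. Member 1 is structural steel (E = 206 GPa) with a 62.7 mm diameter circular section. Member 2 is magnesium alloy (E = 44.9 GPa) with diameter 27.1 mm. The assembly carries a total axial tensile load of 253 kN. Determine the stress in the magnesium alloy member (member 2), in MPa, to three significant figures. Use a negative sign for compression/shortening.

A_1 = 3088 mm².
A_2 = 576.8 mm².
Equal strain + equilibrium ⇒ each member carries load in proportion to AE: A₁E₁ = 636100000 N, A₂E₂ = 25900000 N, ΣAE = 661900000 N.
σ₂ = P·E₂/ΣAE = 253000·44900/661900000 = 17.16 MPa.

17.2 MPa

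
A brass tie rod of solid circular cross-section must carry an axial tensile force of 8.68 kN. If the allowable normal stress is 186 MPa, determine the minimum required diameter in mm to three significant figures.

7.71 mm

Required area A ≥ P/σ_allow = 8680/186 = 46.67 mm².
For a solid circular section, d ≥ √(4A/π) = 7.708 mm.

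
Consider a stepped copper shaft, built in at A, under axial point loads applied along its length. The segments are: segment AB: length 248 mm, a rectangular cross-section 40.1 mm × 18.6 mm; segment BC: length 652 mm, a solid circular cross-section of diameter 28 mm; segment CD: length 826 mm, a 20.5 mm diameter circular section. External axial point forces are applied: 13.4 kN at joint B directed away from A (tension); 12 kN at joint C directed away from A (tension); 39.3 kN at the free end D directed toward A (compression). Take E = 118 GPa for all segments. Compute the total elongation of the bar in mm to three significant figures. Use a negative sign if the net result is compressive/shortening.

-1.12 mm

Internal axial forces (sectioning from the free end, tension +): N_CD = -39.3 kN, N_BC = -27.3 kN, N_AB = -13.9 kN.
A_AB = 745.9 mm².
A_BC = 615.8 mm².
A_CD = 330.1 mm².
δ_AB = -13900·248/(745.9·118000) = -0.03917 mm
δ_BC = -27300·652/(615.8·118000) = -0.245 mm
δ_CD = -39300·826/(330.1·118000) = -0.8335 mm
δ = Σδ_i = -1.118 mm.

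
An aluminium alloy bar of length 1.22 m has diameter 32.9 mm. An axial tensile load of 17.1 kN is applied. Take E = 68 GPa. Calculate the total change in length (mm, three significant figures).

A = 850.1 mm².
δ_mech = NL/(AE) = 17100·1220/(850.1·68000) = 0.3609 mm.

0.361 mm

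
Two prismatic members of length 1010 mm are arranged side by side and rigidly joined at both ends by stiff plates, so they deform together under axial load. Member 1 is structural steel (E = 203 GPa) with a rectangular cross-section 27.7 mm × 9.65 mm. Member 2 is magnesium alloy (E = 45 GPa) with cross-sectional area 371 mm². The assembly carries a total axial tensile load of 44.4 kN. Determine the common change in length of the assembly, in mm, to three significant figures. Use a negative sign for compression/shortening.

A_1 = 267.3 mm².
Equal strain + equilibrium ⇒ each member carries load in proportion to AE: A₁E₁ = 54260000 N, A₂E₂ = 16700000 N, ΣAE = 70960000 N.
δ = PL/ΣAE = 44400·1010/70960000 = 0.632 mm.

0.632 mm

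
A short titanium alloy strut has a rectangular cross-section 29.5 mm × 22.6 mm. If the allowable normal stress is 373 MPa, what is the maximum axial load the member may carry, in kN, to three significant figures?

A = 666.7 mm².
P_max = σ_allow · A = 373 · 666.7 = 248700 N = 248.7 kN.

249 kN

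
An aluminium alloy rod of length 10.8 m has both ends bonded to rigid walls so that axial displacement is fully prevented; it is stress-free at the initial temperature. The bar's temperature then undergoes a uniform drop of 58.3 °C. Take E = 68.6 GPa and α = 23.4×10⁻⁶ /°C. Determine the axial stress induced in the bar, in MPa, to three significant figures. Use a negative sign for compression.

93.6 MPa

Free thermal expansion αLΔT = 23.4e-6 · 10800 · -58.3 = -14.73 mm.
The walls impose strain ε = −(-14.73)/10800 = 1.3642e-03; σ = Eε = 68600 · 1.3642e-03 = 93.59 MPa.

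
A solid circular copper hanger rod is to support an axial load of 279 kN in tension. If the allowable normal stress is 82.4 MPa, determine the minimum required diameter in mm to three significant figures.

65.7 mm

Required area A ≥ P/σ_allow = 279000/82.4 = 3386 mm².
For a solid circular section, d ≥ √(4A/π) = 65.66 mm.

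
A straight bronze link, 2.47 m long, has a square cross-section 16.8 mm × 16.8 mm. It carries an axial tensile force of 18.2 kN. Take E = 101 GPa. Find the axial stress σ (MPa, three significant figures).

A = 282.2 mm².
σ = N/A = 18200/282.2 = 64.48 MPa.

64.5 MPa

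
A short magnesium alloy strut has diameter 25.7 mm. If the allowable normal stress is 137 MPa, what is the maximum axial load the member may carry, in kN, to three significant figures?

A = 518.7 mm².
P_max = σ_allow · A = 137 · 518.7 = 71070 N = 71.07 kN.

71.1 kN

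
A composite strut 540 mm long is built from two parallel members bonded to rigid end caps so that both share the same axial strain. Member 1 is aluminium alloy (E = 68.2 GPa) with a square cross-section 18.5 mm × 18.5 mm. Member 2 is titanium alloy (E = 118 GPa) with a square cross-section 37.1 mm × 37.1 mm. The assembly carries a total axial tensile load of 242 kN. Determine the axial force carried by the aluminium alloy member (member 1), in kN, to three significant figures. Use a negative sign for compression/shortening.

A_1 = 342.2 mm².
A_2 = 1376 mm².
Equal strain + equilibrium ⇒ each member carries load in proportion to AE: A₁E₁ = 23340000 N, A₂E₂ = 162400000 N, ΣAE = 185800000 N.
F₁ = P·A₁E₁/ΣAE = 242000·23340000/185800000 = 30410 N.

30.4 kN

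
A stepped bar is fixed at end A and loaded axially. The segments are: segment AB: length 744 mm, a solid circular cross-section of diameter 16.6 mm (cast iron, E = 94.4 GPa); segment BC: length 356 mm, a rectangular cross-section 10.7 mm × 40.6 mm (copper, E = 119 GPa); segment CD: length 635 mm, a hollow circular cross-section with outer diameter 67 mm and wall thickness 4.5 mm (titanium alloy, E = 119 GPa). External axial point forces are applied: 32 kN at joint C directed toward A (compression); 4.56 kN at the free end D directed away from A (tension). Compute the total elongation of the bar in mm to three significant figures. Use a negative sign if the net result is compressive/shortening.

Internal axial forces (sectioning from the free end, tension +): N_CD = 4.56 kN, N_BC = -27.44 kN, N_AB = -27.44 kN.
A_AB = 216.4 mm².
A_BC = 434.4 mm².
A_CD = 883.6 mm².
δ_AB = -27440·744/(216.4·94400) = -0.9993 mm
δ_BC = -27440·356/(434.4·119000) = -0.189 mm
δ_CD = 4560·635/(883.6·119000) = 0.02754 mm
δ = Σδ_i = -1.161 mm.

-1.16 mm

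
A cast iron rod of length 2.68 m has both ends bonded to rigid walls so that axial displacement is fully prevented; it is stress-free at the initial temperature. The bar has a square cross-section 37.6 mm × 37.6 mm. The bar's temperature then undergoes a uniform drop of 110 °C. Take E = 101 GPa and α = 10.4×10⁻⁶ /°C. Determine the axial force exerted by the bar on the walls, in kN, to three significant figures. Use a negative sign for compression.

Free thermal expansion αLΔT = 10.4e-6 · 2680 · -110 = -3.066 mm.
The walls impose strain ε = −(-3.066)/2680 = 1.1440e-03; σ = Eε = 101000 · 1.1440e-03 = 115.5 MPa.
Wall reaction R = σ·A = 115.5·1414 = 163400 N = 163.4 kN.

163 kN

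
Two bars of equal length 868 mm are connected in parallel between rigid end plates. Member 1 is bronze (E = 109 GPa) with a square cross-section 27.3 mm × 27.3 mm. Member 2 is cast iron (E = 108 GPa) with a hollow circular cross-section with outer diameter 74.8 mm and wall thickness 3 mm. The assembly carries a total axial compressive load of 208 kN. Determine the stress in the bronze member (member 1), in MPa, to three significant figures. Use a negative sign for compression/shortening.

-147 MPa

A_1 = 745.3 mm².
A_2 = 676.7 mm².
Equal strain + equilibrium ⇒ each member carries load in proportion to AE: A₁E₁ = 81240000 N, A₂E₂ = 73080000 N, ΣAE = 154300000 N.
σ₁ = P·E₁/ΣAE = -208000·109000/154300000 = -146.9 MPa.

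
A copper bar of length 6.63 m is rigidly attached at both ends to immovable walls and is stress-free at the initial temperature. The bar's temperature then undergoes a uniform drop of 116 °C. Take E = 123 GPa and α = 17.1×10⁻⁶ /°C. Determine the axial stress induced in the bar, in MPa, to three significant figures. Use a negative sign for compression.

Free thermal expansion αLΔT = 17.1e-6 · 6630 · -116 = -13.15 mm.
The walls impose strain ε = −(-13.15)/6630 = 1.9836e-03; σ = Eε = 123000 · 1.9836e-03 = 244 MPa.

244 MPa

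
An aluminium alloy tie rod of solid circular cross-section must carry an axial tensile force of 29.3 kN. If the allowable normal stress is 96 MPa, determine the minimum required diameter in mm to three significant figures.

19.7 mm

Required area A ≥ P/σ_allow = 29300/96 = 305.2 mm².
For a solid circular section, d ≥ √(4A/π) = 19.71 mm.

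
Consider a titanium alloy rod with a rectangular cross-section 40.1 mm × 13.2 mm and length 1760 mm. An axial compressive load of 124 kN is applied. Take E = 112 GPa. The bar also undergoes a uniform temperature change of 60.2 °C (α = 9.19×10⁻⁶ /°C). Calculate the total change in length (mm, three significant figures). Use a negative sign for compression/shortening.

-2.71 mm

A = 529.3 mm².
δ_mech = NL/(AE) = -124000·1760/(529.3·112000) = -3.681 mm.
δ_thermal = αLΔT = 9.19e-6·1760·60.2 = 0.9737 mm.
δ = δ_mech + δ_thermal = -2.708 mm.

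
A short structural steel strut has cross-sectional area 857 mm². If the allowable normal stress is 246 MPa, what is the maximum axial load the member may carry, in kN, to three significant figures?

P_max = σ_allow · A = 246 · 857 = 210800 N = 210.8 kN.

211 kN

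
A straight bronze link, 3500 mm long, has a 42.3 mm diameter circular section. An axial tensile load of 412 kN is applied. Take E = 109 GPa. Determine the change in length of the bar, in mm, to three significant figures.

A = 1405 mm².
δ_mech = NL/(AE) = 412000·3500/(1405·109000) = 9.414 mm.

9.41 mm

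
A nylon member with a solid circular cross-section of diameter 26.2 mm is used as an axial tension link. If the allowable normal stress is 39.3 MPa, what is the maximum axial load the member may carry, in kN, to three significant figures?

A = 539.1 mm².
P_max = σ_allow · A = 39.3 · 539.1 = 21190 N = 21.19 kN.

21.2 kN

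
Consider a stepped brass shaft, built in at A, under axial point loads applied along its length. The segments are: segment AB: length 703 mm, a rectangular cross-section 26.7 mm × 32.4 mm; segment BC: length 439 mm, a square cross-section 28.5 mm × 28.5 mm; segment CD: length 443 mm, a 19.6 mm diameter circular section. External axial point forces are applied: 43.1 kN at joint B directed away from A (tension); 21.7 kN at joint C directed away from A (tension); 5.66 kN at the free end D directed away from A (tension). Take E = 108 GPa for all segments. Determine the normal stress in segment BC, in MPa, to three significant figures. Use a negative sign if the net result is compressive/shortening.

33.7 MPa

Internal axial forces (sectioning from the free end, tension +): N_CD = 5.66 kN, N_BC = 27.36 kN, N_AB = 70.46 kN.
A_BC = 812.2 mm².
σ_BC = N_BC/A_BC = 27360/812.2 = 33.68 MPa.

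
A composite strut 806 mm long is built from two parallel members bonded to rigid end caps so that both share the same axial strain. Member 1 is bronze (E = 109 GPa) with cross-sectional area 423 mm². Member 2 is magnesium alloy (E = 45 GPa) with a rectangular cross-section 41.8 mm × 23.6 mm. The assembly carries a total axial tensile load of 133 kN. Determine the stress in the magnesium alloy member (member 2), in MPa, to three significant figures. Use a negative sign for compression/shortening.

A_2 = 986.5 mm².
Equal strain + equilibrium ⇒ each member carries load in proportion to AE: A₁E₁ = 46110000 N, A₂E₂ = 44390000 N, ΣAE = 90500000 N.
σ₂ = P·E₂/ΣAE = 133000·45000/90500000 = 66.13 MPa.

66.1 MPa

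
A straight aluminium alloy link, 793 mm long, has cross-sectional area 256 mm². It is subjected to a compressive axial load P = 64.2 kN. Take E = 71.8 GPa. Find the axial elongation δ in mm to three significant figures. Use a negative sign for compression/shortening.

δ_mech = NL/(AE) = -64200·793/(256·71800) = -2.77 mm.

-2.77 mm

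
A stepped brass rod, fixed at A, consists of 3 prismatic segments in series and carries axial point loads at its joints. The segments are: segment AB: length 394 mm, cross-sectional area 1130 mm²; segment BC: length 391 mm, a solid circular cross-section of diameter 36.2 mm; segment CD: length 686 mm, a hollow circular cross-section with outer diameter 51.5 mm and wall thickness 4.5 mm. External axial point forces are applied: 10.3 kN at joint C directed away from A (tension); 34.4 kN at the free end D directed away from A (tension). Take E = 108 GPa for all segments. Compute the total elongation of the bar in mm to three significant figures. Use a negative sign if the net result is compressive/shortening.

0.630 mm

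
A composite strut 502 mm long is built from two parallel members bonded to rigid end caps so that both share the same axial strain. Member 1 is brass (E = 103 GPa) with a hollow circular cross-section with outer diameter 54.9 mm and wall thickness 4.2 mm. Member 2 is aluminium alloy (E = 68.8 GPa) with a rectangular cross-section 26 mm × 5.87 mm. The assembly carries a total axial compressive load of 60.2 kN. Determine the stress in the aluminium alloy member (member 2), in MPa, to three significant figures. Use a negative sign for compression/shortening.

-52.2 MPa

A_1 = 669 mm².
A_2 = 152.6 mm².
Equal strain + equilibrium ⇒ each member carries load in proportion to AE: A₁E₁ = 68900000 N, A₂E₂ = 10500000 N, ΣAE = 79400000 N.
σ₂ = P·E₂/ΣAE = -60200·68800/79400000 = -52.16 MPa.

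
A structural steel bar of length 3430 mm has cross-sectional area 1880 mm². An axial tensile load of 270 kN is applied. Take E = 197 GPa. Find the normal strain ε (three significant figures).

7.29e-04

σ = N/A = 143.6 MPa; ε = σ/E = 143.6/197000 = 7.290e-04.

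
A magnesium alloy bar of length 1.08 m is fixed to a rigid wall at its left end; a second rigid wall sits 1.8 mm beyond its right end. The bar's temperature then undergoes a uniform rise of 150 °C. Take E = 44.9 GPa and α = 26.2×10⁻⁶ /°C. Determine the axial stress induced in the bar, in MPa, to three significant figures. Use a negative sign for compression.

Free thermal expansion αLΔT = 26.2e-6 · 1080 · 150 = 4.244 mm.
The walls engage after the gap closes; constrained expansion = 4.244 − 1.8 = 2.444 mm.
The walls impose strain ε = −(2.444)/1080 = -2.2633e-03; σ = Eε = 44900 · -2.2633e-03 = -101.6 MPa.

-102 MPa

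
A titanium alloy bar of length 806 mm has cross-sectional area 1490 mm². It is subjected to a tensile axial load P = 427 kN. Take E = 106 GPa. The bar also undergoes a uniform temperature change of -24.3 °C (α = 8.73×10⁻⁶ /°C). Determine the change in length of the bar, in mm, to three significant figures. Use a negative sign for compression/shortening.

2.01 mm

δ_mech = NL/(AE) = 427000·806/(1490·106000) = 2.179 mm.
δ_thermal = αLΔT = 8.73e-6·806·-24.3 = -0.171 mm.
δ = δ_mech + δ_thermal = 2.008 mm.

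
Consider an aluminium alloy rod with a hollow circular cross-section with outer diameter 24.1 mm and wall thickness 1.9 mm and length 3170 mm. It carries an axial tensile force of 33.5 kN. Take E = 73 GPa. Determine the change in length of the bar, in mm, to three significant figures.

A = 132.5 mm².
δ_mech = NL/(AE) = 33500·3170/(132.5·73000) = 10.98 mm.

11.0 mm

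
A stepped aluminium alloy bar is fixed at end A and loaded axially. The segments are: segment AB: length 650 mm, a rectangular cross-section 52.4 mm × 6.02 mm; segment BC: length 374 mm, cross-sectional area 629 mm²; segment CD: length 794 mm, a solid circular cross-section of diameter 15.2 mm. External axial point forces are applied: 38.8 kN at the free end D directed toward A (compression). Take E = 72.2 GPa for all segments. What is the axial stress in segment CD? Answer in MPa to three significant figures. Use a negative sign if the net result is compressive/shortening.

-214 MPa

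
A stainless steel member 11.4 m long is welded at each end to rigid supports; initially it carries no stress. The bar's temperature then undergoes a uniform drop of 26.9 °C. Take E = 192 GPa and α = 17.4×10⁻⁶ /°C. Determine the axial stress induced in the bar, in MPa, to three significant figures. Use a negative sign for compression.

89.9 MPa

Free thermal expansion αLΔT = 17.4e-6 · 11400 · -26.9 = -5.336 mm.
The walls impose strain ε = −(-5.336)/11400 = 4.6806e-04; σ = Eε = 192000 · 4.6806e-04 = 89.87 MPa.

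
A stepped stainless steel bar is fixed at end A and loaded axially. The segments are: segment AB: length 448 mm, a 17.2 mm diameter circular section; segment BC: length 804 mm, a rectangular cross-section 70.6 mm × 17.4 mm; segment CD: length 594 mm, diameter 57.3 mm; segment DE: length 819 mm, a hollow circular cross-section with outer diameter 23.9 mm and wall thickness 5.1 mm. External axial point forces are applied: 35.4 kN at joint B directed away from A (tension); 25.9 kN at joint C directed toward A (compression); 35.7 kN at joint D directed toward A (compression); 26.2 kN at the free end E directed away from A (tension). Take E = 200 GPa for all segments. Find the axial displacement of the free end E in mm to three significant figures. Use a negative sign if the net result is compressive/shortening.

0.229 mm

Internal axial forces (sectioning from the free end, tension +): N_DE = 26.2 kN, N_CD = -9.5 kN, N_BC = -35.4 kN, N_AB = -0.000000000000007105 kN.
A_AB = 232.4 mm².
A_BC = 1228 mm².
A_CD = 2579 mm².
A_DE = 301.2 mm².
δ_AB = -0.000000000007105·448/(232.4·200000) = -0.0000000000000000685 mm
δ_BC = -35400·804/(1228·200000) = -0.1158 mm
δ_CD = -9500·594/(2579·200000) = -0.01094 mm
δ_DE = 26200·819/(301.2·200000) = 0.3562 mm
δ = Σδ_i = 0.2294 mm.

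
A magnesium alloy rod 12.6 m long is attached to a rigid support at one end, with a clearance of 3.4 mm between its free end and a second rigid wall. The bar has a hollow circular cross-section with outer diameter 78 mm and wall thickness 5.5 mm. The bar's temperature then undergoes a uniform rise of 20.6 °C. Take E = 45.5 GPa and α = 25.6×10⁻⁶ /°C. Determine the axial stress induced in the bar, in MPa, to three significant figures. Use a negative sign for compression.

-11.7 MPa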